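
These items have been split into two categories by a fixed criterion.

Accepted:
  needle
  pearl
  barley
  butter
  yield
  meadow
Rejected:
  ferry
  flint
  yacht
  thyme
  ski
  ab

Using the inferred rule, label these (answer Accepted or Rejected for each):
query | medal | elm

Accepted, Accepted, Rejected

All 'Accepted' examples share one property — has ≥ 2 vowels — and every 'Rejected' example lacks it.
query: 2 vowels, meets the rule → Accepted.
medal: 2 vowels, meets the rule → Accepted.
elm: 1 vowel, doesn't match → Rejected.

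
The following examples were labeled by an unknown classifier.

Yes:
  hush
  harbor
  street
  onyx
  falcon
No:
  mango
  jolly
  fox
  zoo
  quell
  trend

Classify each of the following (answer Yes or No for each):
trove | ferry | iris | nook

All 'Yes' examples share one property — even length — and every 'No' example lacks it.

No, No, Yes, Yes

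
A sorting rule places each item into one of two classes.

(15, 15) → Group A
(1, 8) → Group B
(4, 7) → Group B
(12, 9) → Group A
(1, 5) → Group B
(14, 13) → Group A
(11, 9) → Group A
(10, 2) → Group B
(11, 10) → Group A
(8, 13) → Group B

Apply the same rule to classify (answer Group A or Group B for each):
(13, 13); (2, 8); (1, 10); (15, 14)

Group A, Group B, Group B, Group A

Every 'Group A' example satisfies: first ≥ 11. None of the 'Group B' examples do.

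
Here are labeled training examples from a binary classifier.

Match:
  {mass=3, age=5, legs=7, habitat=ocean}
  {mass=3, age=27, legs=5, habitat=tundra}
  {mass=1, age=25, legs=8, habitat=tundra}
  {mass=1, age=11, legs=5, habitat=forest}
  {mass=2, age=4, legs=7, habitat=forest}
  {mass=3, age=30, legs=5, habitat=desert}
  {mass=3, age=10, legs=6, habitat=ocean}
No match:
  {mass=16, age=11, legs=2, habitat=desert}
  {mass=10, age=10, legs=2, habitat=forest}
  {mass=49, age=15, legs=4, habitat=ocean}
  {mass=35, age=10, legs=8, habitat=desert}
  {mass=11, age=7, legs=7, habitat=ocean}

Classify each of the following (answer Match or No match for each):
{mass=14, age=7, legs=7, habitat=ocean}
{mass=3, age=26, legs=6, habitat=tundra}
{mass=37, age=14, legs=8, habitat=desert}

The distinguishing property — mass ≤ 3 — holds for all the 'Match' cases and none of the 'No match' cases.
No match: {mass=14, age=7, legs=7, habitat=ocean}, since mass = 14. Match: {mass=3, age=26, legs=6, habitat=tundra}, since mass = 3. No match: {mass=37, age=14, legs=8, habitat=desert}, since mass = 37.

No match, Match, No match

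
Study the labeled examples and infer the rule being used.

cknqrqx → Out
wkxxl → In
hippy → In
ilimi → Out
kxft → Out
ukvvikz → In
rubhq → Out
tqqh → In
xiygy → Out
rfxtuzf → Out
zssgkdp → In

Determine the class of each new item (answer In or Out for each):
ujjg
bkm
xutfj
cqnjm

In, Out, Out, Out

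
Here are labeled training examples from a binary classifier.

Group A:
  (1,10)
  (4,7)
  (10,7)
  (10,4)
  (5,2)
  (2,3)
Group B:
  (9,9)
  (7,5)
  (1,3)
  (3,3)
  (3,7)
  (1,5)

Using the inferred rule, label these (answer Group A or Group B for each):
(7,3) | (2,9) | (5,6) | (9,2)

The pattern is that an item is 'Group A' exactly when: product is even.

Group B, Group A, Group A, Group A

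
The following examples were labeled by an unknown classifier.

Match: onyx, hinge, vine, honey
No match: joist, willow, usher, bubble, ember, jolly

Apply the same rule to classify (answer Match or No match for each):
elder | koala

The classifier is using: contains 'n'.
elder: no 'n', does not satisfy this → No match.
koala: no 'n', does not satisfy this → No match.

No match, No match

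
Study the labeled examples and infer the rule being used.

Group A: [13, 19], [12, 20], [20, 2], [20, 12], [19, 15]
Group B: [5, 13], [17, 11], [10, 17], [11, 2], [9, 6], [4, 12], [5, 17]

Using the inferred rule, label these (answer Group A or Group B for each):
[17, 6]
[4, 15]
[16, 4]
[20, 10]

Group B, Group B, Group B, Group A

The common property of the 'Group A' items is: max ≥ 19. No 'Group B' item has it.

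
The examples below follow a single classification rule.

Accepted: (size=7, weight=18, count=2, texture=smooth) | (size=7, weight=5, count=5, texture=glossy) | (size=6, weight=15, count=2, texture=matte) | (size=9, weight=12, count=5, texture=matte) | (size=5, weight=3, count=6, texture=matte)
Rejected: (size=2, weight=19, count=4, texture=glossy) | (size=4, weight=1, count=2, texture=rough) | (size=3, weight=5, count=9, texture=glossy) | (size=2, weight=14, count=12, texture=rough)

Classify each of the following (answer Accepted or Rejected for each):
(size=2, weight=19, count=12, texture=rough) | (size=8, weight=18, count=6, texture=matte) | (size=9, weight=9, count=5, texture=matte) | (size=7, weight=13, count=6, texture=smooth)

A rule that fits every label: size ≥ 5 — true of each 'Accepted' example, false of each 'Rejected' one.
(size=2, weight=19, count=12, texture=rough): size = 2 — fails the rule, so Rejected.
(size=8, weight=18, count=6, texture=matte): size = 8 — meets the rule, so Accepted.
(size=9, weight=9, count=5, texture=matte): size = 9 — meets the rule, so Accepted.
(size=7, weight=13, count=6, texture=smooth): size = 7 — meets the rule, so Accepted.

Rejected, Accepted, Accepted, Accepted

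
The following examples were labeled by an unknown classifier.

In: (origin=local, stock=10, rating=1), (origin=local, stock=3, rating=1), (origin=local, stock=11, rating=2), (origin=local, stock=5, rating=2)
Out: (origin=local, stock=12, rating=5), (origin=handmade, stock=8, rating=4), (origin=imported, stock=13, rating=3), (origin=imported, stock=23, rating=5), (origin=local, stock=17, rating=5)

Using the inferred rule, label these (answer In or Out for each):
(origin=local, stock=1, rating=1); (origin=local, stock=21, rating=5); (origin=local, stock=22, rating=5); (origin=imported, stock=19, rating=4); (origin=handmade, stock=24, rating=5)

A rule that fits every label: rating ≤ 2 — true of each 'In' example, false of each 'Out' one.
(origin=local, stock=1, rating=1): rating = 1, meets the rule → In.
(origin=local, stock=21, rating=5): rating = 5, doesn't qualify → Out.
(origin=local, stock=22, rating=5): rating = 5, doesn't qualify → Out.
(origin=imported, stock=19, rating=4): rating = 4, doesn't qualify → Out.
(origin=handmade, stock=24, rating=5): rating = 5, doesn't qualify → Out.

In, Out, Out, Out, Out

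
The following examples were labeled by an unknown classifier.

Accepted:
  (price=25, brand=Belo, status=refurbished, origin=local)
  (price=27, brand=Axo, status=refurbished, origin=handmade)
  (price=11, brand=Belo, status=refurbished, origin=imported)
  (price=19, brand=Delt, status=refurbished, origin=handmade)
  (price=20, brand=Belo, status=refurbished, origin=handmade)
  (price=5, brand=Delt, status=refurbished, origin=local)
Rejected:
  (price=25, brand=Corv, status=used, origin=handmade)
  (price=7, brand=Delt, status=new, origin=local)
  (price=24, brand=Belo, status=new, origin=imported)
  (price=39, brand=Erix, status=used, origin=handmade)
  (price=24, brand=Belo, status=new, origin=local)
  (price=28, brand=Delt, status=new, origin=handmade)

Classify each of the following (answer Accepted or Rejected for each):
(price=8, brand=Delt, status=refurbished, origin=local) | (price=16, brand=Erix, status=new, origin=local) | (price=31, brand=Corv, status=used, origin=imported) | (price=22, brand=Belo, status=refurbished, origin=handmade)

Accepted, Rejected, Rejected, Accepted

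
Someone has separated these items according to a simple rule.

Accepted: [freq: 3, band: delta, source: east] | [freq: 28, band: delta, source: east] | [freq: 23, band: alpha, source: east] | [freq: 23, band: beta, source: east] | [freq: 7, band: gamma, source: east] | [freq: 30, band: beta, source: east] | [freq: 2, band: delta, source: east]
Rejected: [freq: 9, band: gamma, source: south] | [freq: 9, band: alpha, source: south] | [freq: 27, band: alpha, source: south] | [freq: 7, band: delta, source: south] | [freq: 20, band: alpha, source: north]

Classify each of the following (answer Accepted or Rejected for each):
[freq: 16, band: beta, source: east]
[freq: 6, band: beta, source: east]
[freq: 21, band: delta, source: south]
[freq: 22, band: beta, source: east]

Accepted, Accepted, Rejected, Accepted

A rule that fits every label: source is east — true of each 'Accepted' example, false of each 'Rejected' one.
[freq: 16, band: beta, source: east] → source is east → Accepted.
[freq: 6, band: beta, source: east] → source is east → Accepted.
[freq: 21, band: delta, source: south] → source is south → Rejected.
[freq: 22, band: beta, source: east] → source is east → Accepted.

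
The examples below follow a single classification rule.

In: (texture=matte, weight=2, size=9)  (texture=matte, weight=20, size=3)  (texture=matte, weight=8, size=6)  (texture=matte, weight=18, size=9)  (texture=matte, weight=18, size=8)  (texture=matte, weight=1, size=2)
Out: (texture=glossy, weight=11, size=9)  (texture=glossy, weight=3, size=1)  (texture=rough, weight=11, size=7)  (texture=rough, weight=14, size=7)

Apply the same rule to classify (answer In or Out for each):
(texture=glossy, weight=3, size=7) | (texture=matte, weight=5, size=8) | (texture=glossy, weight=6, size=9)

Out, In, Out

Every 'In' example satisfies: texture is matte. None of the 'Out' examples do.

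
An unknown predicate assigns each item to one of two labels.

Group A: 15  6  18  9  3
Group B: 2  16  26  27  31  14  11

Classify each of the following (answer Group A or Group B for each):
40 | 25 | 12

The pattern is that an item is 'Group A' exactly when: multiple of 3 AND at most 18.
40: 40 = 3·13 + 1, 40 > 18 — does not fit, so Group B. 25: 25 = 3·8 + 1, 25 > 18 — does not fit, so Group B. 12: 12 = 3·4, 12 ≤ 18 — checks out, so Group A.

Group B, Group B, Group A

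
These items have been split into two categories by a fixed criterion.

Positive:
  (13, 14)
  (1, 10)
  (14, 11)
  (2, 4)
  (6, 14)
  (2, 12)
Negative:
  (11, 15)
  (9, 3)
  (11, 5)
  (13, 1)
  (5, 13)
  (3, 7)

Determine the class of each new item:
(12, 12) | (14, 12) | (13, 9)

Positive, Positive, Negative

Every 'Positive' example satisfies: product is even. None of the 'Negative' examples do.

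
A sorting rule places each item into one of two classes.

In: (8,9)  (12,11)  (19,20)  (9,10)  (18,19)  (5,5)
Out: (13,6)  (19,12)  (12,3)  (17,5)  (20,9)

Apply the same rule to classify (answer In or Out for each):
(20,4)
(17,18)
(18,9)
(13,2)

Out, In, Out, Out

A rule that fits every label: |first − second| ≤ 1 — true of each 'In' example, false of each 'Out' one.
(20,4) — |20−4| = 16, hence Out.
(17,18) — |17−18| = 1, hence In.
(18,9) — |18−9| = 9, hence Out.
(13,2) — |13−2| = 11, hence Out.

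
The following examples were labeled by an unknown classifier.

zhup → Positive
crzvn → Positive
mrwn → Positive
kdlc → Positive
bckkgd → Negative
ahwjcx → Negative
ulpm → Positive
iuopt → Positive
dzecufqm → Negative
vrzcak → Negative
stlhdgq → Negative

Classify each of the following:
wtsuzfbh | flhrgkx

Negative, Negative

The rule appears to be: length ≤ 5.
wtsuzfbh: Negative (length 8). flhrgkx: Negative (length 7).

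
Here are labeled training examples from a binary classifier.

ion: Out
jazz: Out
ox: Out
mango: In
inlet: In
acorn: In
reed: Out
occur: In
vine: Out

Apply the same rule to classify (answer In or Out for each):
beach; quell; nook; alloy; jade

In, In, Out, In, Out

All 'In' examples share one property — length 5 — and every 'Out' example lacks it.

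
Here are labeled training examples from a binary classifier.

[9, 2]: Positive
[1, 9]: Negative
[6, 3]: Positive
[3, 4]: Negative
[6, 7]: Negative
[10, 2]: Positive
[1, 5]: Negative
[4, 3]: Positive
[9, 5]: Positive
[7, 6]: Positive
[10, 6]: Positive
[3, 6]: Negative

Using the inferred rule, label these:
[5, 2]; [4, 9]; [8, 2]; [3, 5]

Positive, Negative, Positive, Negative

The pattern is that an item is 'Positive' exactly when: first > second.
Positive: [5, 2], since 5 > 2. Negative: [4, 9], since 4 < 9. Positive: [8, 2], since 8 > 2. Negative: [3, 5], since 3 < 5.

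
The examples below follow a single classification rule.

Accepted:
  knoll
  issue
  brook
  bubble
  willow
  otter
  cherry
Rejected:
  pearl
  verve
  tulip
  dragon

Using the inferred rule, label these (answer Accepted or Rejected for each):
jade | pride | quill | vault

The common property of the 'Accepted' items is: has a double letter. No 'Rejected' item has it.

Rejected, Rejected, Accepted, Rejected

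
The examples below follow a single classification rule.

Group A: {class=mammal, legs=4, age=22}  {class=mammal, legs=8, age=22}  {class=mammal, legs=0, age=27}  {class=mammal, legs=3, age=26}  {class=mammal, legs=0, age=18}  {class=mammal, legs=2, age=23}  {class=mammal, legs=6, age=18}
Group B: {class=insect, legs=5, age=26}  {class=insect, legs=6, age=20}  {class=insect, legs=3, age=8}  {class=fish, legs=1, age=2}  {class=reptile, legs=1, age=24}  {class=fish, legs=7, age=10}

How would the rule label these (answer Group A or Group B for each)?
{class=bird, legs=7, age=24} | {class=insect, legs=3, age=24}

The pattern is that an item is 'Group A' exactly when: class is mammal.
{class=bird, legs=7, age=24}: class is bird — fails the rule, so Group B.
{class=insect, legs=3, age=24}: class is insect — fails the rule, so Group B.

Group B, Group B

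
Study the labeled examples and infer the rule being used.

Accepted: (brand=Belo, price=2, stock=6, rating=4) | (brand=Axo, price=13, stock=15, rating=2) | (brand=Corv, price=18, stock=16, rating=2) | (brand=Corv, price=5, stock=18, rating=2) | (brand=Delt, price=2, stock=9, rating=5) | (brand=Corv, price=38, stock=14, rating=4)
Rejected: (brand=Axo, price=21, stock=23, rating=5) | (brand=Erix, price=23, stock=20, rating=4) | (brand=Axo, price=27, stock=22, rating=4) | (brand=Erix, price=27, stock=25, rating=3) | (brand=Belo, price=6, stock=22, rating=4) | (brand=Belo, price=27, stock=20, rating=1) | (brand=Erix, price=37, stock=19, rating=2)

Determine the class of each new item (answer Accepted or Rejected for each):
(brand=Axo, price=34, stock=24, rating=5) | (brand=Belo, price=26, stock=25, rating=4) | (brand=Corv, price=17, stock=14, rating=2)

One predicate separates the groups cleanly: stock ≤ 18.
(brand=Axo, price=34, stock=24, rating=5) — stock = 24, hence Rejected.
(brand=Belo, price=26, stock=25, rating=4) — stock = 25, hence Rejected.
(brand=Corv, price=17, stock=14, rating=2) — stock = 14, hence Accepted.

Rejected, Rejected, Accepted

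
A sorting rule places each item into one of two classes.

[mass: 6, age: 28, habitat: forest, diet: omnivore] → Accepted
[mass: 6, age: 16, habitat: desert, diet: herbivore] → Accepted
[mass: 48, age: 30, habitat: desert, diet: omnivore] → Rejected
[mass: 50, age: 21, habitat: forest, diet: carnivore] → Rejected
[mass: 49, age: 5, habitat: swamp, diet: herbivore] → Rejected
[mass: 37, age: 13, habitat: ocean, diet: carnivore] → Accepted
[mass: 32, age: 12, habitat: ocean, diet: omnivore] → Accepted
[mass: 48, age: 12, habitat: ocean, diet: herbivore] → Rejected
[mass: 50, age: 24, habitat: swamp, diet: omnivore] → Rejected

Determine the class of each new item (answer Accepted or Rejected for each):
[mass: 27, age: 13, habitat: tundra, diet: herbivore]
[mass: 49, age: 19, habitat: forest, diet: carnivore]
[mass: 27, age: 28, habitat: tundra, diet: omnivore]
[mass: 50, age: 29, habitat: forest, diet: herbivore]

Accepted, Rejected, Accepted, Rejected

'Accepted' ⟺ mass ≤ 37.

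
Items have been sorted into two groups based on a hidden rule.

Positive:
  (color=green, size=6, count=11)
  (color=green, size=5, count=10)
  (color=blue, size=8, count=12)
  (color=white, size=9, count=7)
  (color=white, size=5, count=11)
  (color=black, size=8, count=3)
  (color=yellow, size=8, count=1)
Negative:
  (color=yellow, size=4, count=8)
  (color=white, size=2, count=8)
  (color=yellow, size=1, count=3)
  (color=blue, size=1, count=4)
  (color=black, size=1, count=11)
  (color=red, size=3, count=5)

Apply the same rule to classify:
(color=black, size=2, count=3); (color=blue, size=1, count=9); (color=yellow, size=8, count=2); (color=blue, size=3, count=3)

Negative, Negative, Positive, Negative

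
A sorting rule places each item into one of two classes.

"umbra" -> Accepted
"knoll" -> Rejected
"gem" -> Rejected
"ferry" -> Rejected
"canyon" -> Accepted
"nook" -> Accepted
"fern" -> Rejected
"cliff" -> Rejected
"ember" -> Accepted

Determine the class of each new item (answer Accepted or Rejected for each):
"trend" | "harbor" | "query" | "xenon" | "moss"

Every 'Accepted' example satisfies: has ≥ 2 vowels. None of the 'Rejected' examples do.

Rejected, Accepted, Accepted, Accepted, Rejected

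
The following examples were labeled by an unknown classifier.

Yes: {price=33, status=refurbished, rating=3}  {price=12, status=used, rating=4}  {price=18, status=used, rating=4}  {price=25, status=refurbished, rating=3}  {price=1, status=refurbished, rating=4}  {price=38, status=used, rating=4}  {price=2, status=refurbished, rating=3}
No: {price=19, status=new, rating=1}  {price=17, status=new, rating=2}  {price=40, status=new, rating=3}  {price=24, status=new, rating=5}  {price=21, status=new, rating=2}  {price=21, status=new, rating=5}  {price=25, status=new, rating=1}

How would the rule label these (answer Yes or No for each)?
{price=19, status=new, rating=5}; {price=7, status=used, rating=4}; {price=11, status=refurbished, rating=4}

No, Yes, Yes

The rule appears to be: status is not new.
{price=19, status=new, rating=5}: No (status is new). {price=7, status=used, rating=4}: Yes (status is used). {price=11, status=refurbished, rating=4}: Yes (status is refurbished).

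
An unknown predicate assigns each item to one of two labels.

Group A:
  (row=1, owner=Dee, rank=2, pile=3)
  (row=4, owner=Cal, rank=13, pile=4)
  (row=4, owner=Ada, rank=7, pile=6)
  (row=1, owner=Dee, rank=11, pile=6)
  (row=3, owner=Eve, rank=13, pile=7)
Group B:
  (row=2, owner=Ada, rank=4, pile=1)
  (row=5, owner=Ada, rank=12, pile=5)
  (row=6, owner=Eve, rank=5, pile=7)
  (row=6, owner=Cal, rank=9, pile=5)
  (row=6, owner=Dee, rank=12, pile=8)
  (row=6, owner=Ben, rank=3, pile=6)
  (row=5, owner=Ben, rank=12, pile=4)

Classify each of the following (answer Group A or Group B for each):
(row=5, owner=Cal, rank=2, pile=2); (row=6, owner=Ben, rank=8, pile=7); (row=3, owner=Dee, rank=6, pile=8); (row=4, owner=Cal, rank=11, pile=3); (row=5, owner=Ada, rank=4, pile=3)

Group B, Group B, Group A, Group A, Group B

The pattern is that an item is 'Group A' exactly when: row ≤ 4 AND pile ≥ 3.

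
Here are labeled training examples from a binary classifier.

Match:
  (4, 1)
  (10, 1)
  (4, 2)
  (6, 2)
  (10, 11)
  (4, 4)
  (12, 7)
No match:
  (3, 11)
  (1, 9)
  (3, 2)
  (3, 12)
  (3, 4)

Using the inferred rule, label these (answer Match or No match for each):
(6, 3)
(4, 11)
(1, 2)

Match, Match, No match

Every 'Match' example satisfies: first is even. None of the 'No match' examples do.
(6, 3) — first 6, hence Match. (4, 11) — first 4, hence Match. (1, 2) — first 1, hence No match.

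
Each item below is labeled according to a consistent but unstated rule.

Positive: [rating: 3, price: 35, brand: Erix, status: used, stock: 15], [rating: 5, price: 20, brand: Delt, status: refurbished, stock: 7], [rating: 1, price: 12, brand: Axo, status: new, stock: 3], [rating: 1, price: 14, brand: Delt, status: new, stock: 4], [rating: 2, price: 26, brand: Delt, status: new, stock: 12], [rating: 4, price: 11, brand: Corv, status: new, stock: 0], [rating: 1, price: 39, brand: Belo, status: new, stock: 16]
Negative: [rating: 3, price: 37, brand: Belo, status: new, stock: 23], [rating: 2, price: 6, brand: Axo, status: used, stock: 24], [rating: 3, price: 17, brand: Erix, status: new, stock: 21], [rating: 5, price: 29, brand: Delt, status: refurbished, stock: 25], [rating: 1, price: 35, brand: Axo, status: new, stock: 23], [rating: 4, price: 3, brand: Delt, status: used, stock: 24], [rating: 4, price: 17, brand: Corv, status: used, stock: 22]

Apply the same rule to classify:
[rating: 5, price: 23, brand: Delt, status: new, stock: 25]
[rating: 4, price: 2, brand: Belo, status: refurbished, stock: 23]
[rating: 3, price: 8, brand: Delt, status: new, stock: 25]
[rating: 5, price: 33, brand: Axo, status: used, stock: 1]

The rule appears to be: stock ≤ 16.
[rating: 5, price: 23, brand: Delt, status: new, stock: 25]: stock = 25 — doesn't qualify, so Negative. [rating: 4, price: 2, brand: Belo, status: refurbished, stock: 23]: stock = 23 — doesn't qualify, so Negative. [rating: 3, price: 8, brand: Delt, status: new, stock: 25]: stock = 25 — doesn't qualify, so Negative. [rating: 5, price: 33, brand: Axo, status: used, stock: 1]: stock = 1 — meets the rule, so Positive.

Negative, Negative, Negative, Positive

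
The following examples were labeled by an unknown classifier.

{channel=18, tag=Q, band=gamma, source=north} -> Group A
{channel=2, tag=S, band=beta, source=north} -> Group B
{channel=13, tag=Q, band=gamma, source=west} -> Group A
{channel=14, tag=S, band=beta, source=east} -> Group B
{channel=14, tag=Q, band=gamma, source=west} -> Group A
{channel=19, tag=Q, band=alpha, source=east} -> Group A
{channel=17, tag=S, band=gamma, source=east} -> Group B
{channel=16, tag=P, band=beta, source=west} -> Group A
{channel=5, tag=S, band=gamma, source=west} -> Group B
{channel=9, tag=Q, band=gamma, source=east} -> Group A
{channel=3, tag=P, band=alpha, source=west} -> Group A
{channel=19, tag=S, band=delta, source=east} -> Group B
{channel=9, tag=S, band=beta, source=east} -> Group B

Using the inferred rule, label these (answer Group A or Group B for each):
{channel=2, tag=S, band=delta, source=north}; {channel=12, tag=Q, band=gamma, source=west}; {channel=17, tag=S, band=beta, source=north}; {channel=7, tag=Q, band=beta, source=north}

Checking candidate rules against both groups, what survives is: tag is not S.

Group B, Group A, Group B, Group A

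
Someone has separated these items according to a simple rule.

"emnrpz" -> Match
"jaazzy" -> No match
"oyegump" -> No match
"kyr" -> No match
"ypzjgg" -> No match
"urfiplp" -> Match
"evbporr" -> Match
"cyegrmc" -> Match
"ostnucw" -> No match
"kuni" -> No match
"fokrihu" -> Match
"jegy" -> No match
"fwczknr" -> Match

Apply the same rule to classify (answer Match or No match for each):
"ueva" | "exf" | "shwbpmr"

No match, No match, Match

One predicate separates the groups cleanly: length ≥ 4 AND contains 'r'.
"ueva" → length 4, no 'r' → No match. "exf" → length 3, no 'r' → No match. "shwbpmr" → length 7, has 'r' → Match.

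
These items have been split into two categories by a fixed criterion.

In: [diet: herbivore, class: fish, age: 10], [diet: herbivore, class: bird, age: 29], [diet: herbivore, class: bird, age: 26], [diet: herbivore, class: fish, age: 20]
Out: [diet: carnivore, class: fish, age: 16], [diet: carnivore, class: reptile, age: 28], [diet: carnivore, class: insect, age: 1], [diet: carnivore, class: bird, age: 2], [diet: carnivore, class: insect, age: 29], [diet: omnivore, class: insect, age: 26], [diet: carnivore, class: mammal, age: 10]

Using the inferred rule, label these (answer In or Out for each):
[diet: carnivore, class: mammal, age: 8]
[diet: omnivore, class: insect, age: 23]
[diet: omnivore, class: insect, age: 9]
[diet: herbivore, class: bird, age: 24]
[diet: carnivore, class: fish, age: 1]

Out, Out, Out, In, Out

Rule: diet is herbivore. This holds for each 'In' example and fails for each 'Out' one.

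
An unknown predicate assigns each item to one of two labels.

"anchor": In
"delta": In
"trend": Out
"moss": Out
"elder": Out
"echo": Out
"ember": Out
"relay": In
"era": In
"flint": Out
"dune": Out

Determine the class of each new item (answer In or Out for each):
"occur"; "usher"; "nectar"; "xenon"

Out, Out, In, Out

The rule appears to be: contains 'a'.
"occur": Out (no 'a'). "usher": Out (no 'a'). "nectar": In (has 'a'). "xenon": Out (no 'a').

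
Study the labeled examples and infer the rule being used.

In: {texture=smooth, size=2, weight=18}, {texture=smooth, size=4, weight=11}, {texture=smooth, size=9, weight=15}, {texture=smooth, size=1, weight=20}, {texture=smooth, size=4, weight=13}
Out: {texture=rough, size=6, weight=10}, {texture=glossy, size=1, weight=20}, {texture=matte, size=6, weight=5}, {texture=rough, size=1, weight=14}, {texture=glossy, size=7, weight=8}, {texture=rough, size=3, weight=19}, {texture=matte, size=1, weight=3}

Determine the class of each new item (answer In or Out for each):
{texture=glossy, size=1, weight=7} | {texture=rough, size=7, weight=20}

Out, Out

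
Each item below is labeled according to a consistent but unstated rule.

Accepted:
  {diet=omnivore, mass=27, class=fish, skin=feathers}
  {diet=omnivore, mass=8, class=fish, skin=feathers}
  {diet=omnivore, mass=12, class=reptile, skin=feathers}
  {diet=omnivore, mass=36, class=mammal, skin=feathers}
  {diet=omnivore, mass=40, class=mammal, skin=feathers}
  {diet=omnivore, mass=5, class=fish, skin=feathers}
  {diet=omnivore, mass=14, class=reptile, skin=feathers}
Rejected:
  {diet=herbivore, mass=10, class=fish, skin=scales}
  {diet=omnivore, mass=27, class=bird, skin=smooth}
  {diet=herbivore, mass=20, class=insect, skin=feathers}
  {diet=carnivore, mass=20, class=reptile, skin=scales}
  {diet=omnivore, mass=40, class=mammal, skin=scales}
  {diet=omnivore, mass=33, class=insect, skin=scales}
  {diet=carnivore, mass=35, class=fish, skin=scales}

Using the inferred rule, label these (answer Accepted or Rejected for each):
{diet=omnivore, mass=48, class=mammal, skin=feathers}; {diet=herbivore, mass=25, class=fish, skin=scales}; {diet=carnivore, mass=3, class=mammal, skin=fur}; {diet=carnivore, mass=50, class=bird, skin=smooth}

Accepted, Rejected, Rejected, Rejected

The common property of the 'Accepted' items is: diet is omnivore AND skin is feathers. No 'Rejected' item has it.
Accepted: {diet=omnivore, mass=48, class=mammal, skin=feathers}, since diet is omnivore, skin is feathers. Rejected: {diet=herbivore, mass=25, class=fish, skin=scales}, since diet is herbivore, skin is scales. Rejected: {diet=carnivore, mass=3, class=mammal, skin=fur}, since diet is carnivore, skin is fur. Rejected: {diet=carnivore, mass=50, class=bird, skin=smooth}, since diet is carnivore, skin is smooth.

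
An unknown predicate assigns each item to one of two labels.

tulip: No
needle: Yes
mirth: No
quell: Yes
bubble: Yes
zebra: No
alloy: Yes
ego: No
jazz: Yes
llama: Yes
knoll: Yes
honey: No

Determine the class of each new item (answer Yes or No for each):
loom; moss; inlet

The common property of the 'Yes' items is: has a double letter. No 'No' item has it.
loom → 'oo' doubled → Yes.
moss → 'ss' doubled → Yes.
inlet → no doubled letter → No.

Yes, Yes, No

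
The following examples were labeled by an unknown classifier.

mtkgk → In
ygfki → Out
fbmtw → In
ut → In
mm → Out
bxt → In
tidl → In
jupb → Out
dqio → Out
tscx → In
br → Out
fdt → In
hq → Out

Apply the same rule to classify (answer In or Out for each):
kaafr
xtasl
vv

Out, In, Out

The pattern is that an item is 'In' exactly when: contains 't'.
kaafr — no 't', hence Out. xtasl — has 't', hence In. vv — no 't', hence Out.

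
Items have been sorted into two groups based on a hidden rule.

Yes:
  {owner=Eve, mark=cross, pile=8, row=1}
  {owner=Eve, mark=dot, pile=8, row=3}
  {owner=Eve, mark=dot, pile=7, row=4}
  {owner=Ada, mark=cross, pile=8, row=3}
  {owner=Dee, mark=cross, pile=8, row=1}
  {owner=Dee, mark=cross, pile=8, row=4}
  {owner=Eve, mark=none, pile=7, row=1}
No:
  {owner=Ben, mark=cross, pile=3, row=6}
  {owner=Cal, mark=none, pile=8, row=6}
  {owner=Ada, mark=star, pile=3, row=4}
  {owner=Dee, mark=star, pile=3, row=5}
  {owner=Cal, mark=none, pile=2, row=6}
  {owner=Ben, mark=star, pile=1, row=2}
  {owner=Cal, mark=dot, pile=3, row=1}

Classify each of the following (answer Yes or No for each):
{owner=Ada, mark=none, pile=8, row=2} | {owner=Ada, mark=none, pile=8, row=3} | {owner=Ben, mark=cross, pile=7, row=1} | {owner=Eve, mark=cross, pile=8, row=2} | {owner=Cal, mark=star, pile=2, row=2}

Yes, Yes, Yes, Yes, No

The classifier is using: row ≤ 4 AND pile ≥ 7.
{owner=Ada, mark=none, pile=8, row=2}: row = 2, pile = 8, passes → Yes. {owner=Ada, mark=none, pile=8, row=3}: row = 3, pile = 8, passes → Yes. {owner=Ben, mark=cross, pile=7, row=1}: row = 1, pile = 7, passes → Yes. {owner=Eve, mark=cross, pile=8, row=2}: row = 2, pile = 8, passes → Yes. {owner=Cal, mark=star, pile=2, row=2}: row = 2, pile = 2, does not satisfy this → No.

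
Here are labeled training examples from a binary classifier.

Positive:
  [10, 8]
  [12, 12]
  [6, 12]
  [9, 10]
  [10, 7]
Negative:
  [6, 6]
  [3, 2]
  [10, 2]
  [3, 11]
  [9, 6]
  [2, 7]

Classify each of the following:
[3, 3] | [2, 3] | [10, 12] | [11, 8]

All 'Positive' examples share one property — sum ≥ 17 — and every 'Negative' example lacks it.
[3, 3] — 3+3 = 6, hence Negative.
[2, 3] — 2+3 = 5, hence Negative.
[10, 12] — 10+12 = 22, hence Positive.
[11, 8] — 11+8 = 19, hence Positive.

Negative, Negative, Positive, Positive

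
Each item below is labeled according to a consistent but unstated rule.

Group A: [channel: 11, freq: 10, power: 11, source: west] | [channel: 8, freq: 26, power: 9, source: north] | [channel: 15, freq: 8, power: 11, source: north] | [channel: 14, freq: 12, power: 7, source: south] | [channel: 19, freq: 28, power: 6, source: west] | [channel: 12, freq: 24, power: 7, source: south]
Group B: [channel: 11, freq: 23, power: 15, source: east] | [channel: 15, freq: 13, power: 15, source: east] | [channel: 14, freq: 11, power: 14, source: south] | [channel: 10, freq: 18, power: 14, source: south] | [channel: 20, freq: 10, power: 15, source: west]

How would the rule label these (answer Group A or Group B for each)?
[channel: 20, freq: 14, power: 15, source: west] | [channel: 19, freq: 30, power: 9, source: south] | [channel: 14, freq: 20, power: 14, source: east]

All 'Group A' examples share one property — power ≤ 11 — and every 'Group B' example lacks it.

Group B, Group A, Group B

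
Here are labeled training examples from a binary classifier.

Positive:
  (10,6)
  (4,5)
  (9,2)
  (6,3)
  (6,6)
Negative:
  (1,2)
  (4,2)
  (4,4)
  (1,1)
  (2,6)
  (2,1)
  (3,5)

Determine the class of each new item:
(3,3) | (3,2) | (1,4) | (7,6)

Negative, Negative, Negative, Positive

Every 'Positive' example satisfies: sum ≥ 9. None of the 'Negative' examples do.
(3,3) → 3+3 = 6 → Negative.
(3,2) → 3+2 = 5 → Negative.
(1,4) → 1+4 = 5 → Negative.
(7,6) → 7+6 = 13 → Positive.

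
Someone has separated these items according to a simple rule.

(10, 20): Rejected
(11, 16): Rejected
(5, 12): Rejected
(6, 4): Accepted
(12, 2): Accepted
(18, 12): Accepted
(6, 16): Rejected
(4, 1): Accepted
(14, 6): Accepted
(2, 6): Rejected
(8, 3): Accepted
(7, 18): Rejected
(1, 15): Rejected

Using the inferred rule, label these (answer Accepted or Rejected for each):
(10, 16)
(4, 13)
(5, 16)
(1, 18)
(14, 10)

All 'Accepted' examples share one property — first > second — and every 'Rejected' example lacks it.
(10, 16): 10 < 16, doesn't qualify → Rejected. (4, 13): 4 < 13, doesn't qualify → Rejected. (5, 16): 5 < 16, doesn't qualify → Rejected. (1, 18): 1 < 18, doesn't qualify → Rejected. (14, 10): 14 > 10, has this property → Accepted.

Rejected, Rejected, Rejected, Rejected, Accepted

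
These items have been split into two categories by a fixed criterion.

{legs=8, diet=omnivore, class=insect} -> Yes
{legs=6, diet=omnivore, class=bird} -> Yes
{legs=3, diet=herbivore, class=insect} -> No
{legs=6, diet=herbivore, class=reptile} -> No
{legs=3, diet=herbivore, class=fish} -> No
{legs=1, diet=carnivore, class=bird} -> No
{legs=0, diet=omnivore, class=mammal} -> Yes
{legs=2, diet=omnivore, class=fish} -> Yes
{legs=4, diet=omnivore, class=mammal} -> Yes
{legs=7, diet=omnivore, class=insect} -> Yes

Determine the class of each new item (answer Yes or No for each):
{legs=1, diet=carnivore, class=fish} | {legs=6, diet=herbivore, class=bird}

The common property of the 'Yes' items is: diet is omnivore. No 'No' item has it.
{legs=1, diet=carnivore, class=fish}: diet is carnivore — fails this test, so No.
{legs=6, diet=herbivore, class=bird}: diet is herbivore — fails this test, so No.

No, No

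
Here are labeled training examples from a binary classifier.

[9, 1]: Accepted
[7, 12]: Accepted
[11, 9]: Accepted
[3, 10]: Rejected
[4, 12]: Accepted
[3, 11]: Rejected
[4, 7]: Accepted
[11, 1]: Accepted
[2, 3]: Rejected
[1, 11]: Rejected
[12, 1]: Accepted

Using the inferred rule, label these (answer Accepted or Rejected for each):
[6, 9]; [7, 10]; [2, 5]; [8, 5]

Accepted, Accepted, Rejected, Accepted

The common property of the 'Accepted' items is: first ≥ 4. No 'Rejected' item has it.
[6, 9]: first 6 — satisfies this, so Accepted. [7, 10]: first 7 — satisfies this, so Accepted. [2, 5]: first 2 — doesn't qualify, so Rejected. [8, 5]: first 8 — satisfies this, so Accepted.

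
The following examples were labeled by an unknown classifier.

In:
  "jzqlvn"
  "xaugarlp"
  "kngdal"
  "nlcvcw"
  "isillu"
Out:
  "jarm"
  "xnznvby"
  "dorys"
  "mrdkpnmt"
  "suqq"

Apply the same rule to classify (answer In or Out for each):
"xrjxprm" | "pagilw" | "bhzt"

The rule appears to be: contains 'l'.
"xrjxprm": no 'l', doesn't match → Out.
"pagilw": has 'l', fits → In.
"bhzt": no 'l', doesn't match → Out.

Out, In, Out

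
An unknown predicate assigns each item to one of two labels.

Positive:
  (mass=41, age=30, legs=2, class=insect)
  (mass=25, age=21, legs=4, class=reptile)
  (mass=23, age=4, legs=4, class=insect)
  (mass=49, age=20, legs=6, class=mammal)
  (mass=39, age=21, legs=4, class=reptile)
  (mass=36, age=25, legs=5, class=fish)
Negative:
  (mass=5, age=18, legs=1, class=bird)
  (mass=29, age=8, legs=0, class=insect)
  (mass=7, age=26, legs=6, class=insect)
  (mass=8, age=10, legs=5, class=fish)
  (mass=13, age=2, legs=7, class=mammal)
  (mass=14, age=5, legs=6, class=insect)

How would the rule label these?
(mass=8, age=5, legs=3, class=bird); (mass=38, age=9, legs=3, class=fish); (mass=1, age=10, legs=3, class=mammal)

'Positive' ⟺ legs ≥ 1 AND mass ≥ 23.

Negative, Positive, Negative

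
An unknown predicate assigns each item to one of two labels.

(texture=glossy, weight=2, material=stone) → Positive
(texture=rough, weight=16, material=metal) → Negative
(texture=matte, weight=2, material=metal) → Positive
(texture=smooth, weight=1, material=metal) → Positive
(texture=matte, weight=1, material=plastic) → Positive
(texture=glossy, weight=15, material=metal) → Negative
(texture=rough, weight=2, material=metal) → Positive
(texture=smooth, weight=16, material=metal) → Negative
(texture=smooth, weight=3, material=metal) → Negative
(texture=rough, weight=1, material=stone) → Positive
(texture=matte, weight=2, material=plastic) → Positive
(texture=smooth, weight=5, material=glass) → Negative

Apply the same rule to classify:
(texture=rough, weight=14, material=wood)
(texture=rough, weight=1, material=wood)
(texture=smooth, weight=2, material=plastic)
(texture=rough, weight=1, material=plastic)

The simplest hypothesis consistent with all the labels is: weight ≤ 2.
(texture=rough, weight=14, material=wood): weight = 14, lacks this property → Negative.
(texture=rough, weight=1, material=wood): weight = 1, qualifies → Positive.
(texture=smooth, weight=2, material=plastic): weight = 2, qualifies → Positive.
(texture=rough, weight=1, material=plastic): weight = 1, qualifies → Positive.

Negative, Positive, Positive, Positive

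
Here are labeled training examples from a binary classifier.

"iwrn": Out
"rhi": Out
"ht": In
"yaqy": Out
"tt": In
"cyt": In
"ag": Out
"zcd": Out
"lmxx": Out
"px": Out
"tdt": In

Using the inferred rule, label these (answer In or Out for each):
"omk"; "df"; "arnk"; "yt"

All 'In' examples share one property — contains 't' — and every 'Out' example lacks it.
"omk": Out (no 't').
"df": Out (no 't').
"arnk": Out (no 't').
"yt": In (has 't').

Out, Out, Out, In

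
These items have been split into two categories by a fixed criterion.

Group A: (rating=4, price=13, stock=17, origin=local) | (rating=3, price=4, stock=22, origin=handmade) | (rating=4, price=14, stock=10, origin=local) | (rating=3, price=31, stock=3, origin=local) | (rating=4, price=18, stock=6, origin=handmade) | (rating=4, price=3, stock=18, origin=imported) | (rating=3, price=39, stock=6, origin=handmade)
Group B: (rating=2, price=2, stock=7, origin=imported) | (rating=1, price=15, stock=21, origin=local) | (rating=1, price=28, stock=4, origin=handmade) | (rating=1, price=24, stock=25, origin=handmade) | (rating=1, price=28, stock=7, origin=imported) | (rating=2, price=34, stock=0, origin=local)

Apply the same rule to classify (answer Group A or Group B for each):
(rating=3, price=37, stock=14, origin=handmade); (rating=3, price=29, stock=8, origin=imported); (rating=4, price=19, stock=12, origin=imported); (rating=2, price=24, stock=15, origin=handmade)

The classifier is using: rating ≥ 3.

Group A, Group A, Group A, Group B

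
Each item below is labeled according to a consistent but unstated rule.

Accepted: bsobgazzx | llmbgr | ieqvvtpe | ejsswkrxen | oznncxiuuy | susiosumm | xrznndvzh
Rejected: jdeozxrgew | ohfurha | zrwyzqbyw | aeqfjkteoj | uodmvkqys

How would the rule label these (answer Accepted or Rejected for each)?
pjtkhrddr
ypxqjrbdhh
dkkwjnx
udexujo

Accepted, Accepted, Accepted, Rejected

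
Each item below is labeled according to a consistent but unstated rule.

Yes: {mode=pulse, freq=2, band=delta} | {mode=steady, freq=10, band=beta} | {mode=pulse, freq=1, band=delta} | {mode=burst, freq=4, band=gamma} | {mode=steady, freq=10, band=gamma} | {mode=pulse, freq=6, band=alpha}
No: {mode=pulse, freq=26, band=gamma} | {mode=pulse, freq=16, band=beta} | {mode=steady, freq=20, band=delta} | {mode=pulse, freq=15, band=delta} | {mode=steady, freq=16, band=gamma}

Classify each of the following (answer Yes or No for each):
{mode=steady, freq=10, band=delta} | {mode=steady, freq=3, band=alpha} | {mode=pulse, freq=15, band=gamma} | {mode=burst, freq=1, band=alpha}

All 'Yes' examples share one property — freq ≤ 10 — and every 'No' example lacks it.
{mode=steady, freq=10, band=delta}: freq = 10 — matches, so Yes.
{mode=steady, freq=3, band=alpha}: freq = 3 — matches, so Yes.
{mode=pulse, freq=15, band=gamma}: freq = 15 — fails this test, so No.
{mode=burst, freq=1, band=alpha}: freq = 1 — matches, so Yes.

Yes, Yes, No, Yes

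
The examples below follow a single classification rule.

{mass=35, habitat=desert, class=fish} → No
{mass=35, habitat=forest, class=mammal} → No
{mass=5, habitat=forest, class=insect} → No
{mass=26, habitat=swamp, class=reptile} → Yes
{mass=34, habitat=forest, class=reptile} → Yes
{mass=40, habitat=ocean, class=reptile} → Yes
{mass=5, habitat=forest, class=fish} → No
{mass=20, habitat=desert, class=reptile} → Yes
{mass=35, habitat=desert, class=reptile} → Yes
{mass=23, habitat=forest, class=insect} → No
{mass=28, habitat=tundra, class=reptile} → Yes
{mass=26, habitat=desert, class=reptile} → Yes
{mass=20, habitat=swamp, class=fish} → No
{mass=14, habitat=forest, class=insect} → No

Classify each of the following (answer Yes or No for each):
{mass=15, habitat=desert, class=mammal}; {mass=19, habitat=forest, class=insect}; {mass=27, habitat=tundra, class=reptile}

No, No, Yes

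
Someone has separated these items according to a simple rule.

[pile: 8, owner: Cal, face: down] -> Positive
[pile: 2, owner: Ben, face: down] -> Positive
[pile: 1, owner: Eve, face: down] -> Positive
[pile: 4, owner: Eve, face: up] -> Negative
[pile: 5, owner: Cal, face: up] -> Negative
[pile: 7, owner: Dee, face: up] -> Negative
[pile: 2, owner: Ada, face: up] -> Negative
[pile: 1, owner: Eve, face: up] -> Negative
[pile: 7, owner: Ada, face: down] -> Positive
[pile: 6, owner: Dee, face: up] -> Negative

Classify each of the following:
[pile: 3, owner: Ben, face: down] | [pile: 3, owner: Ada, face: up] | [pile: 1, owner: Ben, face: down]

Positive, Negative, Positive

The common property of the 'Positive' items is: face is down. No 'Negative' item has it.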